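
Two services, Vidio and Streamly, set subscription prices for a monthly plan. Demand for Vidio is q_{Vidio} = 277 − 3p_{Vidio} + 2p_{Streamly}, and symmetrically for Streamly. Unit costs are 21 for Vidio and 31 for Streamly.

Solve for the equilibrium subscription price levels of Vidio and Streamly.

Vidio's profit: π = (p_{Vidio} − 21)(277 − 3p_{Vidio} + 2p_{Streamly}).
∂π/∂p_{Vidio} = 340 − 6p_{Vidio} + 2p_{Streamly} = 0 ⇒ p_{Vidio} = 170/3 + (1/3)p_{Streamly}.
Similarly p_{Streamly} = 185/3 + (1/3)p_{Vidio}.
Plugging p_{Streamly} into Vidio's best response: p_{Vidio} = 170/3 + (1/3)(185/3 + (1/3)p_{Vidio}) ⇒ (8/9)p_{Vidio} = 695/9, so p_{Vidio} = 86.875.
Then p_{Streamly} = 185/3 + (1/3)·86.875 = 90.625.

86.875, 90.625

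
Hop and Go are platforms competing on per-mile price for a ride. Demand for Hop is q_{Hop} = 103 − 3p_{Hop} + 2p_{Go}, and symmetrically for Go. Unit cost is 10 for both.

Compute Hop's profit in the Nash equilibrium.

Hop's profit: π = (p_{Hop} − 10)(103 − 3p_{Hop} + 2p_{Go}).
∂π/∂p_{Hop} = 133 − 6p_{Hop} + 2p_{Go} = 0 ⇒ p_{Hop} = 133/6 + (1/3)p_{Go}.
Setting p_{Hop} = p_{Go} in the reaction function: p_{Hop} = 133/6 + (1/3)p_{Hop}, so p_{Hop} = (133/6) / (2/3) = 33.25.
q_{Hop} = 103 − 3·33.25 + 2·33.25 = 69.75.
Profit = (33.25 − 10)·69.75 = 1621.6875.

1621.6875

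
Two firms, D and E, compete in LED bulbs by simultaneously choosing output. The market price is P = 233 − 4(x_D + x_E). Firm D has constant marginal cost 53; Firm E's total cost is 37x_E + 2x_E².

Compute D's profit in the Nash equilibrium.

1183.36

Firm D's profit: π = x_D(233 − 4(x_D + x_E)) − 53x_D.
∂π/∂x_D = 180 − 8x_D − 4x_E = 0, so x_D = 22.5 − 0.5x_E.
For E: ∂π/∂x_E = 196 − 12x_E − 4x_D = 0 ⇒ x_E = 49/3 − (1/3)x_D.
Plugging x_E into D's best response: x_D = 22.5 − 0.5(49/3 − (1/3)x_D) ⇒ (5/6)x_D = 43/3, so x_D = 17.2.
Then x_E = 49/3 − (1/3)·17.2 = 10.6.
Price P = 233 − 4·27.8 = 121.8.
D's profit: (121.8 − 53)·17.2 = 1183.36.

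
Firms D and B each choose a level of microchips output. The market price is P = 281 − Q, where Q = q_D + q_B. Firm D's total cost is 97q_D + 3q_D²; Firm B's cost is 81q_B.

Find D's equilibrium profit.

501.76

Firm D's profit: π = q_D(281 − (q_D + q_B)) − 97q_D − 3q_D².
∂π/∂q_D = 184 − 8q_D − q_B = 0, so q_D = 23 − 0.125q_B.
For B: ∂π/∂q_B = 200 − 2q_B − q_D = 0 ⇒ q_B = 100 − 0.5q_D.
Plugging q_B into D's best response: q_D = 23 − 0.125(100 − 0.5q_D) ⇒ 0.9375q_D = 10.5, so q_D = 11.2.
Then q_B = 100 − 0.5·11.2 = 94.4.
Price P = 281 − 105.6 = 175.4.
D's profit: (175.4 − 97)·11.2 − 3(11.2)² = 501.76.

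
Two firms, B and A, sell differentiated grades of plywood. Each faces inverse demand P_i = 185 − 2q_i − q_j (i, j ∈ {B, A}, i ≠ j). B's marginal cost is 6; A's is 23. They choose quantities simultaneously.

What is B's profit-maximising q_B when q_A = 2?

44.25

Firm B's profit: π = q_B(185 − 2q_B − q_A) − 6q_B.
∂π/∂q_B = 179 − 4q_B − q_A = 0 ⇒ q_B = 44.75 − 0.25q_A.
At q_A = 2: q_B = 44.75 − 0.25·2 = 44.25.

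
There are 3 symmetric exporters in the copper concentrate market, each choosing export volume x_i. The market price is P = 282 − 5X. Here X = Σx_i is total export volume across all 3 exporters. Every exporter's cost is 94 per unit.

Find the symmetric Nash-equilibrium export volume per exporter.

A representative exporter's profit is π_i = x_i(282 − 5X) − 94x_i, with X = x_i + Σ_{j≠i} x_j.
First-order condition: 188 − 10x_i − 5Σ_{j≠i} x_j = 0.
In a symmetric equilibrium every exporter chooses the same x, so Σ_{j≠i} x_j = 2x. The condition becomes 188 − 20x = 0, giving x = 188/20 = 9.4.

9.4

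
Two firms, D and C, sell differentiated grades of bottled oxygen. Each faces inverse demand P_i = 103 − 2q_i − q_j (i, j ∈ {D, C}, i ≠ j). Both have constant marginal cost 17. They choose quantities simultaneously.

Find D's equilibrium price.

51.4

Firm D's profit: π = q_D(103 − 2q_D − q_C) − 17q_D.
∂π/∂q_D = 86 − 4q_D − q_C = 0 ⇒ q_D = 21.5 − 0.25q_C.
The game is symmetric, so in equilibrium q_C = q_D: the reaction function gives 1.25q_D = 21.5, hence q_D = 17.2.
P_D = 103 − 2·17.2 − 17.2 = 51.4.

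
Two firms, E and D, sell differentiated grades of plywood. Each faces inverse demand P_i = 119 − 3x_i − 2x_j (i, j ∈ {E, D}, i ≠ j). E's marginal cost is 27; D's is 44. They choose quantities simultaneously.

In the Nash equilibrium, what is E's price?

64.6875

Firm E's profit: π = x_E(119 − 3x_E − 2x_D) − 27x_E.
∂π/∂x_E = 92 − 6x_E − 2x_D = 0 ⇒ x_E = 46/3 − (1/3)x_D.
Similarly x_D = 12.5 − (1/3)x_E.
Plugging x_D into E's best response: x_E = 46/3 − (1/3)(12.5 − (1/3)x_E) ⇒ (8/9)x_E = 67/6, so x_E = 12.5625.
Then x_D = 12.5 − (1/3)·12.5625 = 8.3125.
P_E = 119 − 3·12.5625 − 2·8.3125 = 64.6875.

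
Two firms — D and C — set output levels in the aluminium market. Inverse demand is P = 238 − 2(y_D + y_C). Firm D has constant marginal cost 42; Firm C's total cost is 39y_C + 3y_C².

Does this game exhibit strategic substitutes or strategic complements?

Firm D's profit: π = y_D(238 − 2(y_D + y_C)) − 42y_D.
∂π/∂y_D = 196 − 4y_D − 2y_C = 0, so y_D = 49 − 0.5y_C.
The best-response slope dy_D/dy_C = −0.5 < 0: the reaction function is downward-sloping, so the choices are strategic substitutes.

strategic substitutes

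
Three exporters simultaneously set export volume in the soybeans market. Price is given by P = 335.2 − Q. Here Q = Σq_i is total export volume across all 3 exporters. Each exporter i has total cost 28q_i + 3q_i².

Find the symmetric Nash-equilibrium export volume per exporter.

30.72

A representative exporter's profit is π_i = q_i(335.2 − Q) − 28q_i − 3q_i², with Q = q_i + Σ_{j≠i} q_j.
First-order condition: 307.2 − 8q_i − Σ_{j≠i} q_j = 0.
Imposing symmetry (q_j = q for all j) turns Σ_{j≠i} q_j into 2q, so 307.2 = 10q and q = 30.72.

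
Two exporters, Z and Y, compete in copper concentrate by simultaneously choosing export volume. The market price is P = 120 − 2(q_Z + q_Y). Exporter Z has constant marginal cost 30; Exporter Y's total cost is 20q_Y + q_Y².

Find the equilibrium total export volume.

28

Exporter Z's profit: π = q_Z(120 − 2(q_Z + q_Y)) − 30q_Z.
∂π/∂q_Z = 90 − 4q_Z − 2q_Y = 0, so q_Z = 22.5 − 0.5q_Y.
For Y: ∂π/∂q_Y = 100 − 6q_Y − 2q_Z = 0 ⇒ q_Y = 50/3 − (1/3)q_Z.
Substituting the second reaction function into the first: q_Z = 22.5 − 0.5(50/3 − (1/3)q_Z), which gives (5/6)q_Z = 85/6 ⇒ q_Z = 17.
Then q_Y = 50/3 − (1/3)·17 = 11.
Total export volume: 17 + 11 = 28.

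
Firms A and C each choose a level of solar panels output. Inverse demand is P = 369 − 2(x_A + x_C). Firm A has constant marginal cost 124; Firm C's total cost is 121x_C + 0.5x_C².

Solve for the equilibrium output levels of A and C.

Firm A's profit: π = x_A(369 − 2(x_A + x_C)) − 124x_A.
∂π/∂x_A = 245 − 4x_A − 2x_C = 0, so x_A = 61.25 − 0.5x_C.
For C: ∂π/∂x_C = 248 − 5x_C − 2x_A = 0 ⇒ x_C = 49.6 − 0.4x_A.
Plugging x_C into A's best response: x_A = 61.25 − 0.5(49.6 − 0.4x_A) ⇒ 0.8x_A = 36.45, so x_A = 45.5625.
Then x_C = 49.6 − 0.4·45.5625 = 31.375.

45.5625, 31.375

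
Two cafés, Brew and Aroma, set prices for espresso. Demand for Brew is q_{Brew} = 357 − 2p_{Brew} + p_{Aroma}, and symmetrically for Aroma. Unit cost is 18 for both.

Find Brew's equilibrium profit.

Brew's profit: π = (p_{Brew} − 18)(357 − 2p_{Brew} + p_{Aroma}).
∂π/∂p_{Brew} = 393 − 4p_{Brew} + p_{Aroma} = 0 ⇒ p_{Brew} = 98.25 + 0.25p_{Aroma}.
By symmetry p_{Aroma} = p_{Brew}; substituting into the reaction function, 0.75p_{Brew} = 98.25 and p_{Brew} = 131.
q_{Brew} = 357 − 2·131 + 131 = 226.
Profit = (131 − 18)·226 = 25538.

25538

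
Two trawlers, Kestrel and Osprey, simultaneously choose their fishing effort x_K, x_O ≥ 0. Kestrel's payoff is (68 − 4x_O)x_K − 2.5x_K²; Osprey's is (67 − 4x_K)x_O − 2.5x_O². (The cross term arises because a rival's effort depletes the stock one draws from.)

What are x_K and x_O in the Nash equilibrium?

Expanding Kestrel's payoff: 68x_K − 4x_Ox_K − 2.5x_K².
∂π/∂x_K = 68 − 4x_O − 5x_K = 0, so x_K = 13.6 − 0.8x_O.
Likewise for Osprey: x_O = 13.4 − 0.8x_K.
Substituting the second reaction function into the first: x_K = 13.6 − 0.8(13.4 − 0.8x_K), which gives 0.36x_K = 2.88 ⇒ x_K = 8.
Then x_O = 13.4 − 0.8·8 = 7.

8, 7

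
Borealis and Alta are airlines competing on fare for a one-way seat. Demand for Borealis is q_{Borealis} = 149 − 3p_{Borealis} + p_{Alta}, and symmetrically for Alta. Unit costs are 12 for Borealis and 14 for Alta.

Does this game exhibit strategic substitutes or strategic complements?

Borealis's profit: π = (p_{Borealis} − 12)(149 − 3p_{Borealis} + p_{Alta}).
∂π/∂p_{Borealis} = 185 − 6p_{Borealis} + p_{Alta} = 0 ⇒ p_{Borealis} = 185/6 + (1/6)p_{Alta}.
The best-response slope dp_{Borealis}/dp_{Alta} = 1/6 > 0: the reaction function is upward-sloping, so the choices are strategic complements.

strategic complements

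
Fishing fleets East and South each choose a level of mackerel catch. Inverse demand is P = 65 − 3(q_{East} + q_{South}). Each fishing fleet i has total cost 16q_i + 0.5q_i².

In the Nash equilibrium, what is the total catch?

Fishing fleet East's profit: π = q_{East}(65 − 3(q_{East} + q_{South})) − 16q_{East} − 0.5q_{East}².
∂π/∂q_{East} = 49 − 7q_{East} − 3q_{South} = 0, so q_{East} = 7 − (3/7)q_{South}.
Setting q_{East} = q_{South} in the reaction function: q_{East} = 7 − (3/7)q_{East}, so q_{East} = 7 / (10/7) = 4.9.
Total catch: 4.9 + 4.9 = 9.8.

9.8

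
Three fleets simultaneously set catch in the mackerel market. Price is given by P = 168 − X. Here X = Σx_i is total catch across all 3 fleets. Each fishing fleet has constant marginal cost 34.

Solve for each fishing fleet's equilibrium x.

A representative fishing fleet's profit is π_i = x_i(168 − X) − 34x_i, with X = x_i + Σ_{j≠i} x_j.
First-order condition: 134 − 2x_i − Σ_{j≠i} x_j = 0.
In a symmetric equilibrium every fishing fleet chooses the same x, so Σ_{j≠i} x_j = 2x. The condition becomes 134 − 4x = 0, giving x = 134/4 = 33.5.

33.5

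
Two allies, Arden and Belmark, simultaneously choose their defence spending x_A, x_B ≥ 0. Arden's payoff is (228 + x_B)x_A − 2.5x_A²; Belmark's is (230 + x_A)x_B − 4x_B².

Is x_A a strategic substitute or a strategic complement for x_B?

strategic complements

Expanding Arden's payoff: 228x_A + x_Bx_A − 2.5x_A².
∂π/∂x_A = 228 + x_B − 5x_A = 0, so x_A = 45.6 + 0.2x_B.
The best-response slope dx_A/dx_B = 0.2 > 0: the reaction function is upward-sloping, so the choices are strategic complements.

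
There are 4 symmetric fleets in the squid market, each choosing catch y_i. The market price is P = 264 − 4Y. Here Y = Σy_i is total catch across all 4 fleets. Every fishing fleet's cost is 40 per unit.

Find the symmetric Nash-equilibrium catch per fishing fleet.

11.2

A representative fishing fleet's profit is π_i = y_i(264 − 4Y) − 40y_i, with Y = y_i + Σ_{j≠i} y_j.
First-order condition: 224 − 8y_i − 4Σ_{j≠i} y_j = 0.
Imposing symmetry (y_j = y for all j) turns Σ_{j≠i} y_j into 3y, so 224 = 20y and y = 11.2.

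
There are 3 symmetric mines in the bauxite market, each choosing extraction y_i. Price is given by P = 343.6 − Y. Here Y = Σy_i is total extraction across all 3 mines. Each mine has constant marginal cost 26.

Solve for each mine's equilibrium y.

A representative mine's profit is π_i = y_i(343.6 − Y) − 26y_i, with Y = y_i + Σ_{j≠i} y_j.
First-order condition: 317.6 − 2y_i − Σ_{j≠i} y_j = 0.
With identical mines, set every y_j = y: then 317.6 − 2y − 2y = 0, i.e. y = 317.6/4 = 79.4.

79.4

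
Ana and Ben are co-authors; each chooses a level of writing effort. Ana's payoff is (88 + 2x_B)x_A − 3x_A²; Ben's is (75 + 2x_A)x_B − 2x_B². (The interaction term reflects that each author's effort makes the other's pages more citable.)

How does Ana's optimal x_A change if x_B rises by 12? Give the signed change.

Expanding Ana's payoff: 88x_A + 2x_Bx_A − 3x_A².
∂π/∂x_A = 88 + 2x_B − 6x_A = 0, so x_A = 44/3 + (1/3)x_B.
The reaction-function slope is 1/3, so a 12-unit rise in x_B moves x_A by 1/3 × 12 = 4. Ana's best response rises — the actions are strategic complements.

4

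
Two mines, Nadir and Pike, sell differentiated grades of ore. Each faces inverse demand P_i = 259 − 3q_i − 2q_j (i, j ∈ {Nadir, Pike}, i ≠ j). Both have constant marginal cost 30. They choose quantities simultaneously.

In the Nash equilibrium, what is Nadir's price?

115.875

Mine Nadir's profit: π = q_{Nadir}(259 − 3q_{Nadir} − 2q_{Pike}) − 30q_{Nadir}.
∂π/∂q_{Nadir} = 229 − 6q_{Nadir} − 2q_{Pike} = 0 ⇒ q_{Nadir} = 229/6 − (1/3)q_{Pike}.
The game is symmetric, so in equilibrium q_{Pike} = q_{Nadir}: the reaction function gives (4/3)q_{Nadir} = 229/6, hence q_{Nadir} = 28.625.
P_{Nadir} = 259 − 3·28.625 − 2·28.625 = 115.875.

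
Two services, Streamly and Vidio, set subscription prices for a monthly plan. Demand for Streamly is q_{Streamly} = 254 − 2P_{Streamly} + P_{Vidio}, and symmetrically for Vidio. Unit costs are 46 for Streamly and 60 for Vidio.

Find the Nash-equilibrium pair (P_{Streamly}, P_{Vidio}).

Streamly's profit: π = (P_{Streamly} − 46)(254 − 2P_{Streamly} + P_{Vidio}).
∂π/∂P_{Streamly} = 346 − 4P_{Streamly} + P_{Vidio} = 0 ⇒ P_{Streamly} = 86.5 + 0.25P_{Vidio}.
Similarly P_{Vidio} = 93.5 + 0.25P_{Streamly}.
Plugging P_{Vidio} into Streamly's best response: P_{Streamly} = 86.5 + 0.25(93.5 + 0.25P_{Streamly}) ⇒ 0.9375P_{Streamly} = 109.875, so P_{Streamly} = 117.2.
Then P_{Vidio} = 93.5 + 0.25·117.2 = 122.8.

117.2, 122.8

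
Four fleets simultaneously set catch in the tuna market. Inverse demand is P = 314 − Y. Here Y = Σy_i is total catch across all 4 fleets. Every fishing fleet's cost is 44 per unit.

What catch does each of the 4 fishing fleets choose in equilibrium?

A representative fishing fleet's profit is π_i = y_i(314 − Y) − 44y_i, with Y = y_i + Σ_{j≠i} y_j.
First-order condition: 270 − 2y_i − Σ_{j≠i} y_j = 0.
Imposing symmetry (y_j = y for all j) turns Σ_{j≠i} y_j into 3y, so 270 = 5y and y = 54.

54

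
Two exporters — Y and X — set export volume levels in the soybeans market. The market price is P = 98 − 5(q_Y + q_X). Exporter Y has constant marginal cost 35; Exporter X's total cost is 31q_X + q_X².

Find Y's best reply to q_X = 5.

Exporter Y's profit: π = q_Y(98 − 5(q_Y + q_X)) − 35q_Y.
∂π/∂q_Y = 63 − 10q_Y − 5q_X = 0, so q_Y = 6.3 − 0.5q_X.
At q_X = 5: q_Y = 6.3 − 0.5·5 = 3.8.

3.8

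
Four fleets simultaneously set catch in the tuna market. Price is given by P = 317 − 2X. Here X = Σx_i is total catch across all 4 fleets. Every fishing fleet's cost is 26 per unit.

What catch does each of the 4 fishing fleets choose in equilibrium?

A representative fishing fleet's profit is π_i = x_i(317 − 2X) − 26x_i, with X = x_i + Σ_{j≠i} x_j.
First-order condition: 291 − 4x_i − 2Σ_{j≠i} x_j = 0.
Imposing symmetry (x_j = x for all j) turns Σ_{j≠i} x_j into 3x, so 291 = 10x and x = 29.1.

29.1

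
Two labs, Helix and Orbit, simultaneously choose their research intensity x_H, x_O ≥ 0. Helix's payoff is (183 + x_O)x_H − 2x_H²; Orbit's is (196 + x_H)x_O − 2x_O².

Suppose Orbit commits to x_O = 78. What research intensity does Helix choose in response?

Expanding Helix's payoff: 183x_H + x_Ox_H − 2x_H².
∂π/∂x_H = 183 + x_O − 4x_H = 0, so x_H = 45.75 + 0.25x_O.
At x_O = 78: x_H = 45.75 + 0.25·78 = 65.25.

65.25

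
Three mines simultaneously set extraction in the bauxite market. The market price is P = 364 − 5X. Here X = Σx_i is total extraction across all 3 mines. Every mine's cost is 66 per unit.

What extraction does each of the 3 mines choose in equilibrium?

14.9

A representative mine's profit is π_i = x_i(364 − 5X) − 66x_i, with X = x_i + Σ_{j≠i} x_j.
First-order condition: 298 − 10x_i − 5Σ_{j≠i} x_j = 0.
With identical mines, set every x_j = x: then 298 − 10x − 10x = 0, i.e. x = 298/20 = 14.9.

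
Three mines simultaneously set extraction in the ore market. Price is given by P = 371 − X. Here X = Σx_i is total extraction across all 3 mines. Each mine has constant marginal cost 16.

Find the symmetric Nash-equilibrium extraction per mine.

88.75

A representative mine's profit is π_i = x_i(371 − X) − 16x_i, with X = x_i + Σ_{j≠i} x_j.
First-order condition: 355 − 2x_i − Σ_{j≠i} x_j = 0.
In a symmetric equilibrium every mine chooses the same x, so Σ_{j≠i} x_j = 2x. The condition becomes 355 − 4x = 0, giving x = 355/4 = 88.75.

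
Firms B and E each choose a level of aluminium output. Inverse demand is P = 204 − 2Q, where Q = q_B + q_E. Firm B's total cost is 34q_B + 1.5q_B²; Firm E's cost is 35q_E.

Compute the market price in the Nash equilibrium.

105.25

Firm B's profit: π = q_B(204 − 2(q_B + q_E)) − 34q_B − 1.5q_B².
∂π/∂q_B = 170 − 7q_B − 2q_E = 0, so q_B = 170/7 − (2/7)q_E.
For E: ∂π/∂q_E = 169 − 4q_E − 2q_B = 0 ⇒ q_E = 42.25 − 0.5q_B.
Solving the two reaction functions simultaneously: (1 − (−2/7)(−0.5))q_B = 170/7 − (2/7)·42.25, so (6/7)q_B = 171/14 and q_B = 14.25.
Then q_E = 42.25 − 0.5·14.25 = 35.125.
Equilibrium price: P = 204 − 2·49.375 = 105.25.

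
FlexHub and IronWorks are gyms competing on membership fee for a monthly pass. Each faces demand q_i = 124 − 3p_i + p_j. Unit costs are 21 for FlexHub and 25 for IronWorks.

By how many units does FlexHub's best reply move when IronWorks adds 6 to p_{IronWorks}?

FlexHub's profit: π = (p_{FlexHub} − 21)(124 − 3p_{FlexHub} + p_{IronWorks}).
∂π/∂p_{FlexHub} = 187 − 6p_{FlexHub} + p_{IronWorks} = 0 ⇒ p_{FlexHub} = 187/6 + (1/6)p_{IronWorks}.
The reaction-function slope is 1/6, so a 6-unit rise in p_{IronWorks} moves p_{FlexHub} by 1/6 × 6 = 1. FlexHub's best response rises — the actions are strategic complements.

1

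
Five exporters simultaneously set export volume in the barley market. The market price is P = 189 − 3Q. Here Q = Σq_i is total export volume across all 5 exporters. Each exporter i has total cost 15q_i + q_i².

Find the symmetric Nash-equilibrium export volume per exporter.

8.7

A representative exporter's profit is π_i = q_i(189 − 3Q) − 15q_i − q_i², with Q = q_i + Σ_{j≠i} q_j.
First-order condition: 174 − 8q_i − 3Σ_{j≠i} q_j = 0.
In a symmetric equilibrium every exporter chooses the same q, so Σ_{j≠i} q_j = 4q. The condition becomes 174 − 20q = 0, giving q = 174/20 = 8.7.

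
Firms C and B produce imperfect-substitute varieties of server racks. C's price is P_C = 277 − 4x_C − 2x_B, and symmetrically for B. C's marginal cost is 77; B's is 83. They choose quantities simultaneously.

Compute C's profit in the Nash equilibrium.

Firm C's profit: π = x_C(277 − 4x_C − 2x_B) − 77x_C.
∂π/∂x_C = 200 − 8x_C − 2x_B = 0 ⇒ x_C = 25 − 0.25x_B.
Similarly x_B = 24.25 − 0.25x_C.
Plugging x_B into C's best response: x_C = 25 − 0.25(24.25 − 0.25x_C) ⇒ 0.9375x_C = 18.9375, so x_C = 20.2.
Then x_B = 24.25 − 0.25·20.2 = 19.2.
P_C = 277 − 4·20.2 − 2·19.2 = 157.8.
Profit = (157.8 − 77)·20.2 = 1632.16.

1632.16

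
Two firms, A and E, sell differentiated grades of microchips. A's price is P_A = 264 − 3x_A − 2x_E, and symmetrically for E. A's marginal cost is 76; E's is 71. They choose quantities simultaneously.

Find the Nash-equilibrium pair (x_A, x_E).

Firm A's profit: π = x_A(264 − 3x_A − 2x_E) − 76x_A.
∂π/∂x_A = 188 − 6x_A − 2x_E = 0 ⇒ x_A = 94/3 − (1/3)x_E.
Similarly x_E = 193/6 − (1/3)x_A.
Substituting the second reaction function into the first: x_A = 94/3 − (1/3)(193/6 − (1/3)x_A), which gives (8/9)x_A = 371/18 ⇒ x_A = 23.1875.
Then x_E = 193/6 − (1/3)·23.1875 = 24.4375.

23.1875, 24.4375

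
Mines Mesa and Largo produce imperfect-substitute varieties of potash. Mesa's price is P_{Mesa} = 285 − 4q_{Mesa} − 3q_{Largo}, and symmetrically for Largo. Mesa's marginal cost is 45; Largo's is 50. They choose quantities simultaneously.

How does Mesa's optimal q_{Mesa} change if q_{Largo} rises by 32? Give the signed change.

Mine Mesa's profit: π = q_{Mesa}(285 − 4q_{Mesa} − 3q_{Largo}) − 45q_{Mesa}.
∂π/∂q_{Mesa} = 240 − 8q_{Mesa} − 3q_{Largo} = 0 ⇒ q_{Mesa} = 30 − 0.375q_{Largo}.
The reaction-function slope is −0.375, so a 32-unit rise in q_{Largo} moves q_{Mesa} by −0.375 × 32 = −12. Mesa's best response falls — the actions are strategic substitutes.

-12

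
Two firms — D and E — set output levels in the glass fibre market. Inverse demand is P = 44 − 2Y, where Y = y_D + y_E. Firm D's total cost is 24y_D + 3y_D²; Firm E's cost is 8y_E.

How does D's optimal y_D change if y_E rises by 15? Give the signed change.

Firm D's profit: π = y_D(44 − 2(y_D + y_E)) − 24y_D − 3y_D².
∂π/∂y_D = 20 − 10y_D − 2y_E = 0, so y_D = 2 − 0.2y_E.
The reaction-function slope is −0.2, so a 15-unit rise in y_E moves y_D by −0.2 × 15 = −3. D's best response falls — the actions are strategic substitutes.

-3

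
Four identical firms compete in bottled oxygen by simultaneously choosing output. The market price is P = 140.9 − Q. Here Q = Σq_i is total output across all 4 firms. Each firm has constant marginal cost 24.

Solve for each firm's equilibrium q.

A representative firm's profit is π_i = q_i(140.9 − Q) − 24q_i, with Q = q_i + Σ_{j≠i} q_j.
First-order condition: 116.9 − 2q_i − Σ_{j≠i} q_j = 0.
Imposing symmetry (q_j = q for all j) turns Σ_{j≠i} q_j into 3q, so 116.9 = 5q and q = 23.38.

23.38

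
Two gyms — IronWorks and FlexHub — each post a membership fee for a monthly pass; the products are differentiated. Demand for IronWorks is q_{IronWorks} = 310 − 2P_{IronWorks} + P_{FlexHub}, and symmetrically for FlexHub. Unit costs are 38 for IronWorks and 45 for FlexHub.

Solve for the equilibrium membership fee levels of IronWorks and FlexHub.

IronWorks's profit: π = (P_{IronWorks} − 38)(310 − 2P_{IronWorks} + P_{FlexHub}).
∂π/∂P_{IronWorks} = 386 − 4P_{IronWorks} + P_{FlexHub} = 0 ⇒ P_{IronWorks} = 96.5 + 0.25P_{FlexHub}.
Similarly P_{FlexHub} = 100 + 0.25P_{IronWorks}.
Substituting the second reaction function into the first: P_{IronWorks} = 96.5 + 0.25(100 + 0.25P_{IronWorks}), which gives 0.9375P_{IronWorks} = 121.5 ⇒ P_{IronWorks} = 129.6.
Then P_{FlexHub} = 100 + 0.25·129.6 = 132.4.

129.6, 132.4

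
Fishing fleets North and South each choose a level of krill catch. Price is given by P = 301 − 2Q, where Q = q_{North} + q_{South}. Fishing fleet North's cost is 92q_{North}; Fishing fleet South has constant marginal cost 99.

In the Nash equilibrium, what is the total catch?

68.5

Fishing fleet North's profit: π = q_{North}(301 − 2(q_{North} + q_{South})) − 92q_{North}.
∂π/∂q_{North} = 209 − 4q_{North} − 2q_{South} = 0, so q_{North} = 52.25 − 0.5q_{South}.
By the same steps for South: q_{South} = 50.5 − 0.5q_{North}.
Plugging q_{South} into North's best response: q_{North} = 52.25 − 0.5(50.5 − 0.5q_{North}) ⇒ 0.75q_{North} = 27, so q_{North} = 36.
Then q_{South} = 50.5 − 0.5·36 = 32.5.
Total catch: 36 + 32.5 = 68.5.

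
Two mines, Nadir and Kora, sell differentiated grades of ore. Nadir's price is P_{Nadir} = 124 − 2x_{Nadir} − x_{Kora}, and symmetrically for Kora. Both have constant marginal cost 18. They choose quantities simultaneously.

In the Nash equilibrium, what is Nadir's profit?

Mine Nadir's profit: π = x_{Nadir}(124 − 2x_{Nadir} − x_{Kora}) − 18x_{Nadir}.
∂π/∂x_{Nadir} = 106 − 4x_{Nadir} − x_{Kora} = 0 ⇒ x_{Nadir} = 26.5 − 0.25x_{Kora}.
By symmetry x_{Kora} = x_{Nadir}; substituting into the reaction function, 1.25x_{Nadir} = 26.5 and x_{Nadir} = 21.2.
P_{Nadir} = 124 − 2·21.2 − 21.2 = 60.4.
Profit = (60.4 − 18)·21.2 = 898.88.

898.88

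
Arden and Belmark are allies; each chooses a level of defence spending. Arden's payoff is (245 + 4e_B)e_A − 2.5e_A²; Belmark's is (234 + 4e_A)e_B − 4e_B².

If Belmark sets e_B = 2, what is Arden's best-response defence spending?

50.6

Expanding Arden's payoff: 245e_A + 4e_Be_A − 2.5e_A².
∂π/∂e_A = 245 + 4e_B − 5e_A = 0, so e_A = 49 + 0.8e_B.
At e_B = 2: e_A = 49 + 0.8·2 = 50.6.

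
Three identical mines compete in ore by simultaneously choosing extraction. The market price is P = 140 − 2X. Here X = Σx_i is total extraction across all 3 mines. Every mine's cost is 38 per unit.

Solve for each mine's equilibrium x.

A representative mine's profit is π_i = x_i(140 − 2X) − 38x_i, with X = x_i + Σ_{j≠i} x_j.
First-order condition: 102 − 4x_i − 2Σ_{j≠i} x_j = 0.
With identical mines, set every x_j = x: then 102 − 4x − 4x = 0, i.e. x = 102/8 = 12.75.

12.75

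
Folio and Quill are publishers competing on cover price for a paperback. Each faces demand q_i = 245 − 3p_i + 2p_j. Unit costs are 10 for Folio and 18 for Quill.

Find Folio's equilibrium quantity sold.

180.75

Folio's profit: π = (p_{Folio} − 10)(245 − 3p_{Folio} + 2p_{Quill}).
∂π/∂p_{Folio} = 275 − 6p_{Folio} + 2p_{Quill} = 0 ⇒ p_{Folio} = 275/6 + (1/3)p_{Quill}.
Similarly p_{Quill} = 299/6 + (1/3)p_{Folio}.
Solving the two reaction functions simultaneously: (1 − (1/3)(1/3))p_{Folio} = 275/6 + (1/3)·(299/6), so (8/9)p_{Folio} = 562/9 and p_{Folio} = 70.25.
Then p_{Quill} = 299/6 + (1/3)·70.25 = 73.25.
q_{Folio} = 245 − 3·70.25 + 2·73.25 = 180.75.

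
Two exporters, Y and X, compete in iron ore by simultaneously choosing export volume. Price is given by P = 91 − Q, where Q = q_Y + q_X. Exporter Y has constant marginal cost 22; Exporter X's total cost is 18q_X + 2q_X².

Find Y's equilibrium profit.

Exporter Y's profit: π = q_Y(91 − (q_Y + q_X)) − 22q_Y.
∂π/∂q_Y = 69 − 2q_Y − q_X = 0, so q_Y = 34.5 − 0.5q_X.
For X: ∂π/∂q_X = 73 − 6q_X − q_Y = 0 ⇒ q_X = 73/6 − (1/6)q_Y.
Solving the two reaction functions simultaneously: (1 − (−0.5)(−1/6))q_Y = 34.5 − 0.5·(73/6), so (11/12)q_Y = 341/12 and q_Y = 31.
Then q_X = 73/6 − (1/6)·31 = 7.
Price P = 91 − 38 = 53.
Y's profit: (53 − 22)·31 = 961.

961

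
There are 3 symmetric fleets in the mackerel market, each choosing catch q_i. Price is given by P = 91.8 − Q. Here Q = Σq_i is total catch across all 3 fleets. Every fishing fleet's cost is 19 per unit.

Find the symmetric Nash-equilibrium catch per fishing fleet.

18.2

A representative fishing fleet's profit is π_i = q_i(91.8 − Q) − 19q_i, with Q = q_i + Σ_{j≠i} q_j.
First-order condition: 72.8 − 2q_i − Σ_{j≠i} q_j = 0.
In a symmetric equilibrium every fishing fleet chooses the same q, so Σ_{j≠i} q_j = 2q. The condition becomes 72.8 − 4q = 0, giving q = 72.8/4 = 18.2.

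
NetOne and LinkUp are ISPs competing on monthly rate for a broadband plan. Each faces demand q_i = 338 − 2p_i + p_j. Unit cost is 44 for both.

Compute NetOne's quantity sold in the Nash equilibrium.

NetOne's profit: π = (p_{NetOne} − 44)(338 − 2p_{NetOne} + p_{LinkUp}).
∂π/∂p_{NetOne} = 426 − 4p_{NetOne} + p_{LinkUp} = 0 ⇒ p_{NetOne} = 106.5 + 0.25p_{LinkUp}.
Setting p_{NetOne} = p_{LinkUp} in the reaction function: p_{NetOne} = 106.5 + 0.25p_{NetOne}, so p_{NetOne} = 106.5 / 0.75 = 142.
q_{NetOne} = 338 − 2·142 + 142 = 196.

196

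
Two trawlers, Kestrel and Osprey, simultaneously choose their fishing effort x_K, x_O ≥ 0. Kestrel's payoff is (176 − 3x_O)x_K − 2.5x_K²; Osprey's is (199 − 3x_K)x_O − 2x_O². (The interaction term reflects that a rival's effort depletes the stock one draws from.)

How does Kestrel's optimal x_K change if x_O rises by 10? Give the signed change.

-6

Expanding Kestrel's payoff: 176x_K − 3x_Ox_K − 2.5x_K².
∂π/∂x_K = 176 − 3x_O − 5x_K = 0, so x_K = 35.2 − 0.6x_O.
The reaction-function slope is −0.6, so a 10-unit rise in x_O moves x_K by −0.6 × 10 = −6. Kestrel's best response falls — the actions are strategic substitutes.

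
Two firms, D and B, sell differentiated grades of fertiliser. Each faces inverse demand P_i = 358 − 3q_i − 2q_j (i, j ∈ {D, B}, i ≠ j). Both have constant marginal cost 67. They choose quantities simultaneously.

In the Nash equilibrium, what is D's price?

176.125

Firm D's profit: π = q_D(358 − 3q_D − 2q_B) − 67q_D.
∂π/∂q_D = 291 − 6q_D − 2q_B = 0 ⇒ q_D = 48.5 − (1/3)q_B.
Setting q_D = q_B in the reaction function: q_D = 48.5 − (1/3)q_D, so q_D = 48.5 / (4/3) = 36.375.
P_D = 358 − 3·36.375 − 2·36.375 = 176.125.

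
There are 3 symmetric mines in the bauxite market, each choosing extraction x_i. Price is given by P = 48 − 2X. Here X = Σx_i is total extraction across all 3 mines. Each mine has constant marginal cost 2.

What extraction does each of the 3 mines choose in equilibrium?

A representative mine's profit is π_i = x_i(48 − 2X) − 2x_i, with X = x_i + Σ_{j≠i} x_j.
First-order condition: 46 − 4x_i − 2Σ_{j≠i} x_j = 0.
In a symmetric equilibrium every mine chooses the same x, so Σ_{j≠i} x_j = 2x. The condition becomes 46 − 8x = 0, giving x = 46/8 = 5.75.

5.75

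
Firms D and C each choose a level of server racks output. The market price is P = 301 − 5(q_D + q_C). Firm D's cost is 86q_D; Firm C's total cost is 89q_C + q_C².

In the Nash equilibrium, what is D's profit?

1280

Firm D's profit: π = q_D(301 − 5(q_D + q_C)) − 86q_D.
∂π/∂q_D = 215 − 10q_D − 5q_C = 0, so q_D = 21.5 − 0.5q_C.
For C: ∂π/∂q_C = 212 − 12q_C − 5q_D = 0 ⇒ q_C = 53/3 − (5/12)q_D.
Substituting the second reaction function into the first: q_D = 21.5 − 0.5(53/3 − (5/12)q_D), which gives (19/24)q_D = 38/3 ⇒ q_D = 16.
Then q_C = 53/3 − (5/12)·16 = 11.
Price P = 301 − 5·27 = 166.
D's profit: (166 − 86)·16 = 1280.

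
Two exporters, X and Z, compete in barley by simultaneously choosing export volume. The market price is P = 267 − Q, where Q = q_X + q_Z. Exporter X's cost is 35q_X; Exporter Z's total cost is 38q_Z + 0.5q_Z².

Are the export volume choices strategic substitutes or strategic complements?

strategic substitutes

Exporter X's profit: π = q_X(267 − (q_X + q_Z)) − 35q_X.
∂π/∂q_X = 232 − 2q_X − q_Z = 0, so q_X = 116 − 0.5q_Z.
The best-response slope dq_X/dq_Z = −0.5 < 0: the reaction function is downward-sloping, so the choices are strategic substitutes.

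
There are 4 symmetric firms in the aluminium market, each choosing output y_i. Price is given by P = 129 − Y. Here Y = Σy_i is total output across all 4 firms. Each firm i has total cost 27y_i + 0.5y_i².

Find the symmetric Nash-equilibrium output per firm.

17

A representative firm's profit is π_i = y_i(129 − Y) − 27y_i − 0.5y_i², with Y = y_i + Σ_{j≠i} y_j.
First-order condition: 102 − 3y_i − Σ_{j≠i} y_j = 0.
Imposing symmetry (y_j = y for all j) turns Σ_{j≠i} y_j into 3y, so 102 = 6y and y = 17.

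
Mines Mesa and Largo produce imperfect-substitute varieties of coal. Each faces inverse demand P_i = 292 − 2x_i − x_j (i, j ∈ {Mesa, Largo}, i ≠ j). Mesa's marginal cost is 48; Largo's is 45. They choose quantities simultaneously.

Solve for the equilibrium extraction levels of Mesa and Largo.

Mine Mesa's profit: π = x_{Mesa}(292 − 2x_{Mesa} − x_{Largo}) − 48x_{Mesa}.
∂π/∂x_{Mesa} = 244 − 4x_{Mesa} − x_{Largo} = 0 ⇒ x_{Mesa} = 61 − 0.25x_{Largo}.
Similarly x_{Largo} = 61.75 − 0.25x_{Mesa}.
Solving the two reaction functions simultaneously: (1 − (−0.25)(−0.25))x_{Mesa} = 61 − 0.25·61.75, so 0.9375x_{Mesa} = 45.5625 and x_{Mesa} = 48.6.
Then x_{Largo} = 61.75 − 0.25·48.6 = 49.6.

48.6, 49.6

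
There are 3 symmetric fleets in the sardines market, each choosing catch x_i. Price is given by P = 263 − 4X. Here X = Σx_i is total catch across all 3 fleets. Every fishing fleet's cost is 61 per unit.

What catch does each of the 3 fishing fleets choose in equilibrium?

12.625

A representative fishing fleet's profit is π_i = x_i(263 − 4X) − 61x_i, with X = x_i + Σ_{j≠i} x_j.
First-order condition: 202 − 8x_i − 4Σ_{j≠i} x_j = 0.
In a symmetric equilibrium every fishing fleet chooses the same x, so Σ_{j≠i} x_j = 2x. The condition becomes 202 − 16x = 0, giving x = 202/16 = 12.625.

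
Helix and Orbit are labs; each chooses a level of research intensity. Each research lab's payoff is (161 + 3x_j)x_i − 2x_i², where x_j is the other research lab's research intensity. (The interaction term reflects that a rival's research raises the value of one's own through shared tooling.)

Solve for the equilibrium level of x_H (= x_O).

Helix's payoff is (161 + 3x_O)x_H − 2x_H².
∂π/∂x_H = 161 + 3x_O − 4x_H = 0, so x_H = 40.25 + 0.75x_O.
The game is symmetric, so in equilibrium x_O = x_H: the reaction function gives 0.25x_H = 40.25, hence x_H = 161.

161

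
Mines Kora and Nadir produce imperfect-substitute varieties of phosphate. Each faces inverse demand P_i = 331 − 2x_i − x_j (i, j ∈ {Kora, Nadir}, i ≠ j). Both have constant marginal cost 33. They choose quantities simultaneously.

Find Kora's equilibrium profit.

7104.32

Mine Kora's profit: π = x_{Kora}(331 − 2x_{Kora} − x_{Nadir}) − 33x_{Kora}.
∂π/∂x_{Kora} = 298 − 4x_{Kora} − x_{Nadir} = 0 ⇒ x_{Kora} = 74.5 − 0.25x_{Nadir}.
By symmetry x_{Nadir} = x_{Kora}; substituting into the reaction function, 1.25x_{Kora} = 74.5 and x_{Kora} = 59.6.
P_{Kora} = 331 − 2·59.6 − 59.6 = 152.2.
Profit = (152.2 − 33)·59.6 = 7104.32.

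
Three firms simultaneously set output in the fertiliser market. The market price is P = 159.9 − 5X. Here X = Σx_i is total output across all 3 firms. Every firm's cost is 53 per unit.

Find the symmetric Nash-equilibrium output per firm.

5.345

A representative firm's profit is π_i = x_i(159.9 − 5X) − 53x_i, with X = x_i + Σ_{j≠i} x_j.
First-order condition: 106.9 − 10x_i − 5Σ_{j≠i} x_j = 0.
In a symmetric equilibrium every firm chooses the same x, so Σ_{j≠i} x_j = 2x. The condition becomes 106.9 − 20x = 0, giving x = 106.9/20 = 5.345.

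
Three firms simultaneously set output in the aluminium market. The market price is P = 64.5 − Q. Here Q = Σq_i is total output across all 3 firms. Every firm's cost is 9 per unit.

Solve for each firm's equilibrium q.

13.875

A representative firm's profit is π_i = q_i(64.5 − Q) − 9q_i, with Q = q_i + Σ_{j≠i} q_j.
First-order condition: 55.5 − 2q_i − Σ_{j≠i} q_j = 0.
Imposing symmetry (q_j = q for all j) turns Σ_{j≠i} q_j into 2q, so 55.5 = 4q and q = 13.875.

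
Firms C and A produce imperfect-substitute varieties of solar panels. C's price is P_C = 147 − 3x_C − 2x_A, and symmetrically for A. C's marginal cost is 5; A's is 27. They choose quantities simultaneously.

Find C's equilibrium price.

62.375

Firm C's profit: π = x_C(147 − 3x_C − 2x_A) − 5x_C.
∂π/∂x_C = 142 − 6x_C − 2x_A = 0 ⇒ x_C = 71/3 − (1/3)x_A.
Similarly x_A = 20 − (1/3)x_C.
Substituting the second reaction function into the first: x_C = 71/3 − (1/3)(20 − (1/3)x_C), which gives (8/9)x_C = 17 ⇒ x_C = 19.125.
Then x_A = 20 − (1/3)·19.125 = 13.625.
P_C = 147 − 3·19.125 − 2·13.625 = 62.375.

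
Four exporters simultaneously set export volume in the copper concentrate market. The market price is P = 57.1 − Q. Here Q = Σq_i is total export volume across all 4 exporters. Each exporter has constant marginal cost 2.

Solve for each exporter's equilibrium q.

A representative exporter's profit is π_i = q_i(57.1 − Q) − 2q_i, with Q = q_i + Σ_{j≠i} q_j.
First-order condition: 55.1 − 2q_i − Σ_{j≠i} q_j = 0.
With identical exporters, set every q_j = q: then 55.1 − 2q − 3q = 0, i.e. q = 55.1/5 = 11.02.

11.02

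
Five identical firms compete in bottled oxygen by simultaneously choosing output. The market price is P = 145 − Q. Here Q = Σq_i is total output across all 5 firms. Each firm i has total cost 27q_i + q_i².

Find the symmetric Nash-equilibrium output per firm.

A representative firm's profit is π_i = q_i(145 − Q) − 27q_i − q_i², with Q = q_i + Σ_{j≠i} q_j.
First-order condition: 118 − 4q_i − Σ_{j≠i} q_j = 0.
Imposing symmetry (q_j = q for all j) turns Σ_{j≠i} q_j into 4q, so 118 = 8q and q = 14.75.

14.75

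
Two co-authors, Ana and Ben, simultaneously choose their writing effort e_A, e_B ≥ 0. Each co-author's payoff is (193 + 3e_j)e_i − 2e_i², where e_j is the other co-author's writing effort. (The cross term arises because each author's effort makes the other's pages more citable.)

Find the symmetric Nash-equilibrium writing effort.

Ana's payoff is (193 + 3e_B)e_A − 2e_A².
∂π/∂e_A = 193 + 3e_B − 4e_A = 0, so e_A = 48.25 + 0.75e_B.
Setting e_A = e_B in the reaction function: e_A = 48.25 + 0.75e_A, so e_A = 48.25 / 0.25 = 193.

193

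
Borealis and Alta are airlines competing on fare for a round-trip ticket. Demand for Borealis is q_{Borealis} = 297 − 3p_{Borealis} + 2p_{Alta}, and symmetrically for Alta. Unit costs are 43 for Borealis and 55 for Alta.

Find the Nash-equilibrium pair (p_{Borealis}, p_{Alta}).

108.75, 113.25

Borealis's profit: π = (p_{Borealis} − 43)(297 − 3p_{Borealis} + 2p_{Alta}).
∂π/∂p_{Borealis} = 426 − 6p_{Borealis} + 2p_{Alta} = 0 ⇒ p_{Borealis} = 71 + (1/3)p_{Alta}.
Similarly p_{Alta} = 77 + (1/3)p_{Borealis}.
Plugging p_{Alta} into Borealis's best response: p_{Borealis} = 71 + (1/3)(77 + (1/3)p_{Borealis}) ⇒ (8/9)p_{Borealis} = 290/3, so p_{Borealis} = 108.75.
Then p_{Alta} = 77 + (1/3)·108.75 = 113.25.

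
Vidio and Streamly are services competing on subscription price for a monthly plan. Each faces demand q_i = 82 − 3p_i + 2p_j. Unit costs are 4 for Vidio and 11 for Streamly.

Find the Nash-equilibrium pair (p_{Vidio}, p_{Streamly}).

24.8125, 27.4375

Vidio's profit: π = (p_{Vidio} − 4)(82 − 3p_{Vidio} + 2p_{Streamly}).
∂π/∂p_{Vidio} = 94 − 6p_{Vidio} + 2p_{Streamly} = 0 ⇒ p_{Vidio} = 47/3 + (1/3)p_{Streamly}.
Similarly p_{Streamly} = 115/6 + (1/3)p_{Vidio}.
Substituting the second reaction function into the first: p_{Vidio} = 47/3 + (1/3)(115/6 + (1/3)p_{Vidio}), which gives (8/9)p_{Vidio} = 397/18 ⇒ p_{Vidio} = 24.8125.
Then p_{Streamly} = 115/6 + (1/3)·24.8125 = 27.4375.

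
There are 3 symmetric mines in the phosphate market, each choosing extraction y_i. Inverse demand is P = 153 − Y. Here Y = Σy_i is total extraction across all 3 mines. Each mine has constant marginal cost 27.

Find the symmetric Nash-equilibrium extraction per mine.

A representative mine's profit is π_i = y_i(153 − Y) − 27y_i, with Y = y_i + Σ_{j≠i} y_j.
First-order condition: 126 − 2y_i − Σ_{j≠i} y_j = 0.
With identical mines, set every y_j = y: then 126 − 2y − 2y = 0, i.e. y = 126/4 = 31.5.

31.5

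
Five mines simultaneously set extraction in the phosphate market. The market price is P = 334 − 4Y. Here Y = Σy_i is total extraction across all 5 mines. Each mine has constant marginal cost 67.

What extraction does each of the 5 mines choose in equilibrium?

A representative mine's profit is π_i = y_i(334 − 4Y) − 67y_i, with Y = y_i + Σ_{j≠i} y_j.
First-order condition: 267 − 8y_i − 4Σ_{j≠i} y_j = 0.
In a symmetric equilibrium every mine chooses the same y, so Σ_{j≠i} y_j = 4y. The condition becomes 267 − 24y = 0, giving y = 267/24 = 11.125.

11.125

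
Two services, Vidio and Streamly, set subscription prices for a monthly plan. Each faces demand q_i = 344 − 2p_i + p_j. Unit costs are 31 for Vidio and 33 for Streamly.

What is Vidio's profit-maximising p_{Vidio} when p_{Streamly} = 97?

Vidio's profit: π = (p_{Vidio} − 31)(344 − 2p_{Vidio} + p_{Streamly}).
∂π/∂p_{Vidio} = 406 − 4p_{Vidio} + p_{Streamly} = 0 ⇒ p_{Vidio} = 101.5 + 0.25p_{Streamly}.
At p_{Streamly} = 97: p_{Vidio} = 101.5 + 0.25·97 = 125.75.

125.75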